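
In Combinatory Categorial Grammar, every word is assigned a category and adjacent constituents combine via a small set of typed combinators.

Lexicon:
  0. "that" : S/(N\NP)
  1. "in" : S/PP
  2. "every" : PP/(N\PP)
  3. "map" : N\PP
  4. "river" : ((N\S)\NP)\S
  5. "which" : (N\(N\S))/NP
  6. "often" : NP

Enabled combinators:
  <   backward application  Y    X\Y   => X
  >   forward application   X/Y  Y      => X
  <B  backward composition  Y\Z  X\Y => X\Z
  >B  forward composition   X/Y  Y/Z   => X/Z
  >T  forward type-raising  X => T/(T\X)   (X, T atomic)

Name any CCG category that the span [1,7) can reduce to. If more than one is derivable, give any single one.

[0,7] S   >
  [0,1] "that" : S/(N\NP)
  [1,7] N\NP   <B
    [1,5] (N\S)\NP   <
      [1,4] S   >
        [1,2] "in" : S/PP
        [2,4] PP   >
          [2,3] "every" : PP/(N\PP)
          [3,4] "map" : N\PP
      [4,5] "river" : ((N\S)\NP)\S
    [5,7] N\(N\S)   >
      [5,6] "which" : (N\(N\S))/NP
      [6,7] "often" : NP

N\NP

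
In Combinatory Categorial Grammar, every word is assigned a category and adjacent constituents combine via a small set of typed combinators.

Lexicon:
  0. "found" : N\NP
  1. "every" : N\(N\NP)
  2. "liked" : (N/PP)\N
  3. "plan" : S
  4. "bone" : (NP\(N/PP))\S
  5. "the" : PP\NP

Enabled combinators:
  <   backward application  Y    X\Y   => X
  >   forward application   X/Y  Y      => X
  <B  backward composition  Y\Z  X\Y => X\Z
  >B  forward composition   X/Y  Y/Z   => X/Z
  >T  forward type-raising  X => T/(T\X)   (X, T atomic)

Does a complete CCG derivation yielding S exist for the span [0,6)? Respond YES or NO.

NO

N\NP N\(N\NP) (N/PP)\N S (NP\(N/PP))\S PP\NP
CKY chart[0,6] = {N/(N\PP), NP/(NP\PP), PP, PP/(PP\PP), S/(S\PP)}; S ∉ chart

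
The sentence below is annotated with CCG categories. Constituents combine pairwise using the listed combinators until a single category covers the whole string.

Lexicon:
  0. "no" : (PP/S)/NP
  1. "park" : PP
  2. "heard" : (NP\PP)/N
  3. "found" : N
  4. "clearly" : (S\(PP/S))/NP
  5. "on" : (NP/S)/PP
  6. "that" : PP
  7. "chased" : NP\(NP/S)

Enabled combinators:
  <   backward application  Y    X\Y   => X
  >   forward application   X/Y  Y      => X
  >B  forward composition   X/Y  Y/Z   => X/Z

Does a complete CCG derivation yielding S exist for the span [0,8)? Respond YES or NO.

YES

[0,8] S   <
  [0,4] PP/S   >
    [0,1] "no" : (PP/S)/NP
    [1,4] NP   <
      [1,2] "park" : PP
      [2,4] NP\PP   >
        [2,3] "heard" : (NP\PP)/N
        [3,4] "found" : N
  [4,8] S\(PP/S)   >
    [4,5] "clearly" : (S\(PP/S))/NP
    [5,8] NP   <
      [5,7] NP/S   >
        [5,6] "on" : (NP/S)/PP
        [6,7] "that" : PP
      [7,8] "chased" : NP\(NP/S)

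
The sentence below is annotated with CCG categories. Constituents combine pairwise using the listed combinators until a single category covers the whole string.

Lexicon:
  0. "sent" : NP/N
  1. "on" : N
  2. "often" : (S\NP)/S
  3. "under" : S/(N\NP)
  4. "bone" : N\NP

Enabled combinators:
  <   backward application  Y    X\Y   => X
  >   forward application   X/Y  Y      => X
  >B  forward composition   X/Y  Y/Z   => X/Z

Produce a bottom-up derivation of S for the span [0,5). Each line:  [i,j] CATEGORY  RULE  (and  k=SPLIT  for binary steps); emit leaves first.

[0,5] S   <
  [0,2] NP   >
    [0,1] "sent" : NP/N
    [1,2] "on" : N
  [2,5] S\NP   >
    [2,3] "often" : (S\NP)/S
    [3,5] S   >
      [3,4] "under" : S/(N\NP)
      [4,5] "bone" : N\NP

[0,1] NP/N  lex  "sent"
[1,2] N  lex  "on"
[0,2] NP  >  k=1
[2,3] (S\NP)/S  lex  "often"
[3,4] S/(N\NP)  lex  "under"
[4,5] N\NP  lex  "bone"
[3,5] S  >  k=4
[2,5] S\NP  >  k=3
[0,5] S  <  k=2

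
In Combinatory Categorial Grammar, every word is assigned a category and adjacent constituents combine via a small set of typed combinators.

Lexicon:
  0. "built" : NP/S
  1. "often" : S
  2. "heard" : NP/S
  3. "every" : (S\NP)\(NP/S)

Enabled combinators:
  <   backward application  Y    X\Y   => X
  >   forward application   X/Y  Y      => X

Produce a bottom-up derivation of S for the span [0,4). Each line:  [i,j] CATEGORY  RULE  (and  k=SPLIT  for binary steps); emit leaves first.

[0,4] S   <
  [0,2] NP   >
    [0,1] "built" : NP/S
    [1,2] "often" : S
  [2,4] S\NP   <
    [2,3] "heard" : NP/S
    [3,4] "every" : (S\NP)\(NP/S)

[0,1] NP/S  lex  "built"
[1,2] S  lex  "often"
[0,2] NP  >  k=1
[2,3] NP/S  lex  "heard"
[3,4] (S\NP)\(NP/S)  lex  "every"
[2,4] S\NP  <  k=3
[0,4] S  <  k=2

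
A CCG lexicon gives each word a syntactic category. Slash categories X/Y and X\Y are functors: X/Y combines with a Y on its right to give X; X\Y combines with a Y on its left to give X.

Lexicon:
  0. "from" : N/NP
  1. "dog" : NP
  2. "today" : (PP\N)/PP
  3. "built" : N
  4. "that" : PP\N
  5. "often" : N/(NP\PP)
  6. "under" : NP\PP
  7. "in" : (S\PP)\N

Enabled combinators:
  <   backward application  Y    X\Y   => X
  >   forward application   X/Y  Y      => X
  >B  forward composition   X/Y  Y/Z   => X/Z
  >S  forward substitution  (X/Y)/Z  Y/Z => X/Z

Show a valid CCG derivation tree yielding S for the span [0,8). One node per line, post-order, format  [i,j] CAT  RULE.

[0,8] S   <
  [0,5] PP   <
    [0,2] N   >
      [0,1] "from" : N/NP
      [1,2] "dog" : NP
    [2,5] PP\N   >
      [2,3] "today" : (PP\N)/PP
      [3,5] PP   <
        [3,4] "built" : N
        [4,5] "that" : PP\N
  [5,8] S\PP   <
    [5,7] N   >
      [5,6] "often" : N/(NP\PP)
      [6,7] "under" : NP\PP
    [7,8] "in" : (S\PP)\N

[0,1] N/NP  lex  "from"
[1,2] NP  lex  "dog"
[0,2] N  >  k=1
[2,3] (PP\N)/PP  lex  "today"
[3,4] N  lex  "built"
[4,5] PP\N  lex  "that"
[3,5] PP  <  k=4
[2,5] PP\N  >  k=3
[0,5] PP  <  k=2
[5,6] N/(NP\PP)  lex  "often"
[6,7] NP\PP  lex  "under"
[5,7] N  >  k=6
[7,8] (S\PP)\N  lex  "in"
[5,8] S\PP  <  k=7
[0,8] S  <  k=5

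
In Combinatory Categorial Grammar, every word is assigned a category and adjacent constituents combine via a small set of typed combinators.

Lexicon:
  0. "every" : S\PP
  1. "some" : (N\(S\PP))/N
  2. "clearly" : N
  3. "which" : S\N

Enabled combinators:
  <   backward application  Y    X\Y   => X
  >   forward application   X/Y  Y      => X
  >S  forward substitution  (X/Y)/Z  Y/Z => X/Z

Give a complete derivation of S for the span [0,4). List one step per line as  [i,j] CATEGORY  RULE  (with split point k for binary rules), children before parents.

[0,4] S   <
  [0,3] N   <
    [0,1] "every" : S\PP
    [1,3] N\(S\PP)   >
      [1,2] "some" : (N\(S\PP))/N
      [2,3] "clearly" : N
  [3,4] "which" : S\N

[0,1] S\PP  lex  "every"
[1,2] (N\(S\PP))/N  lex  "some"
[2,3] N  lex  "clearly"
[1,3] N\(S\PP)  >  k=2
[0,3] N  <  k=1
[3,4] S\N  lex  "which"
[0,4] S  <  k=3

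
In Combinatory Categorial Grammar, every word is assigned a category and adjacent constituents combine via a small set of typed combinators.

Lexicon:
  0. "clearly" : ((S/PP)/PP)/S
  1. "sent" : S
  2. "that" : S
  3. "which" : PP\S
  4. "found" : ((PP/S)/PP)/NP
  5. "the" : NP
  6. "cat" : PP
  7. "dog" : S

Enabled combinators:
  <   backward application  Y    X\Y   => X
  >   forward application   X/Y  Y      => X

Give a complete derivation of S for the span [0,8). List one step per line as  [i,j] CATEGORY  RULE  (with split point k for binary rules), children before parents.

[0,8] S   >
  [0,4] S/PP   >
    [0,2] (S/PP)/PP   >
      [0,1] "clearly" : ((S/PP)/PP)/S
      [1,2] "sent" : S
    [2,4] PP   <
      [2,3] "that" : S
      [3,4] "which" : PP\S
  [4,8] PP   >
    [4,7] PP/S   >
      [4,6] (PP/S)/PP   >
        [4,5] "found" : ((PP/S)/PP)/NP
        [5,6] "the" : NP
      [6,7] "cat" : PP
    [7,8] "dog" : S

[0,1] ((S/PP)/PP)/S  lex  "clearly"
[1,2] S  lex  "sent"
[0,2] (S/PP)/PP  >  k=1
[2,3] S  lex  "that"
[3,4] PP\S  lex  "which"
[2,4] PP  <  k=3
[0,4] S/PP  >  k=2
[4,5] ((PP/S)/PP)/NP  lex  "found"
[5,6] NP  lex  "the"
[4,6] (PP/S)/PP  >  k=5
[6,7] PP  lex  "cat"
[4,7] PP/S  >  k=6
[7,8] S  lex  "dog"
[4,8] PP  >  k=7
[0,8] S  >  k=4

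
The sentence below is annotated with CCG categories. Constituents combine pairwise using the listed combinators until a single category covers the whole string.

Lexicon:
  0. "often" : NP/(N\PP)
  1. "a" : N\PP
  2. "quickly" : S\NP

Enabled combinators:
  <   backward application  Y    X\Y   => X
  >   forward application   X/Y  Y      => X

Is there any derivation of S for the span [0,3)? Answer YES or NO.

YES

[0,3] S   <
  [0,2] NP   >
    [0,1] "often" : NP/(N\PP)
    [1,2] "a" : N\PP
  [2,3] "quickly" : S\NP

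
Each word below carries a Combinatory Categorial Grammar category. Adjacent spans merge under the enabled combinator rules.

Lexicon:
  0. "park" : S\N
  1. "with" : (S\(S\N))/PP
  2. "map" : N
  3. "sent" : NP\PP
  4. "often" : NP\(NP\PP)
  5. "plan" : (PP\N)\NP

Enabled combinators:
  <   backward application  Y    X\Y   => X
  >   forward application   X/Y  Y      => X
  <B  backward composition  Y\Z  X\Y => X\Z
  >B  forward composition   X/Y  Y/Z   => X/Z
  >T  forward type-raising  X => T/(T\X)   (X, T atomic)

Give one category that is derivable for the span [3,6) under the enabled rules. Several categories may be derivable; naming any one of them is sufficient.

PP\N

[0,6] S   <
  [0,1] "park" : S\N
  [1,6] S\(S\N)   >
    [1,2] "with" : (S\(S\N))/PP
    [2,6] PP   <
      [2,3] "map" : N
      [3,6] PP\N   <
        [3,5] NP   <
          [3,4] "sent" : NP\PP
          [4,5] "often" : NP\(NP\PP)
        [5,6] "plan" : (PP\N)\NP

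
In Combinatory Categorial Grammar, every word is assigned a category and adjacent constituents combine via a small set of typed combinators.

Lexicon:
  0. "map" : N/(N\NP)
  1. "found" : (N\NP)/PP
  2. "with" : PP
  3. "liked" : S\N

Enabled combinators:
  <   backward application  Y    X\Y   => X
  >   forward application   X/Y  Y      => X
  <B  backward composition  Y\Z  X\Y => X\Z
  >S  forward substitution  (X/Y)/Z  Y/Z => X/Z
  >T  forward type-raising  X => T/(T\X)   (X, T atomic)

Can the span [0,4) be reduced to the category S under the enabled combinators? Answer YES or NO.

[0,4] S   <
  [0,3] N   >
    [0,1] "map" : N/(N\NP)
    [1,3] N\NP   >
      [1,2] "found" : (N\NP)/PP
      [2,3] "with" : PP
  [3,4] "liked" : S\N

YES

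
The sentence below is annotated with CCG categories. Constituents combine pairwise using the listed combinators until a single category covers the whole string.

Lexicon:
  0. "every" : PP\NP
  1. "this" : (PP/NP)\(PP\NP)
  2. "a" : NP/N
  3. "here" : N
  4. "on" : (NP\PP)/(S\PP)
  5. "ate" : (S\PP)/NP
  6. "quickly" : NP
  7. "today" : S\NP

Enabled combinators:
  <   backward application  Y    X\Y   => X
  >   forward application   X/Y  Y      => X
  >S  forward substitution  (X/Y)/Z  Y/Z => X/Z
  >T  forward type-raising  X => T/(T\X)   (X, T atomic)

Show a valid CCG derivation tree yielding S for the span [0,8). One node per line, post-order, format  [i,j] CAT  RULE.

[0,1] PP\NP  lex  "every"
[1,2] (PP/NP)\(PP\NP)  lex  "this"
[0,2] PP/NP  <  k=1
[2,3] NP/N  lex  "a"
[3,4] N  lex  "here"
[2,4] NP  >  k=3
[0,4] PP  >  k=2
[4,5] (NP\PP)/(S\PP)  lex  "on"
[5,6] (S\PP)/NP  lex  "ate"
[6,7] NP  lex  "quickly"
[5,7] S\PP  >  k=6
[4,7] NP\PP  >  k=5
[0,7] NP  <  k=4
[7,8] S\NP  lex  "today"
[0,8] S  <  k=7

[0,8] S   <
  [0,7] NP   <
    [0,4] PP   >
      [0,2] PP/NP   <
        [0,1] "every" : PP\NP
        [1,2] "this" : (PP/NP)\(PP\NP)
      [2,4] NP   >
        [2,3] "a" : NP/N
        [3,4] "here" : N
    [4,7] NP\PP   >
      [4,5] "on" : (NP\PP)/(S\PP)
      [5,7] S\PP   >
        [5,6] "ate" : (S\PP)/NP
        [6,7] "quickly" : NP
  [7,8] "today" : S\NP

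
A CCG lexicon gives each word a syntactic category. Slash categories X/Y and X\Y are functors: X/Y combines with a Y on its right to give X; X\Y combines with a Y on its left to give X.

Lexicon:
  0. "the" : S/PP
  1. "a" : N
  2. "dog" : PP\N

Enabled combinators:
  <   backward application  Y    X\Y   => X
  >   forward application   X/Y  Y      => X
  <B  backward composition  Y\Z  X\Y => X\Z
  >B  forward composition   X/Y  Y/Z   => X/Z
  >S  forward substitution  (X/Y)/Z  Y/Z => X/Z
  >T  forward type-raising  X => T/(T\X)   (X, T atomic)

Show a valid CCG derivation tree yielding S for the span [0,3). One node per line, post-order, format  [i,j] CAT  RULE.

[0,3] S   >
  [0,1] "the" : S/PP
  [1,3] PP   <
    [1,2] "a" : N
    [2,3] "dog" : PP\N

[0,1] S/PP  lex  "the"
[1,2] N  lex  "a"
[2,3] PP\N  lex  "dog"
[1,3] PP  <  k=2
[0,3] S  >  k=1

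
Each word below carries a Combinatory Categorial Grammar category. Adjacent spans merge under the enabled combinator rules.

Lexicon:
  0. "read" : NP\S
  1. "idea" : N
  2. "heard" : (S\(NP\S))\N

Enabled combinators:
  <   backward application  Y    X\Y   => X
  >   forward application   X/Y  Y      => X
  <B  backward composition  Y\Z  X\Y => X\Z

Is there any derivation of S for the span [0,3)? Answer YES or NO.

YES

[0,3] S   <
  [0,1] "read" : NP\S
  [1,3] S\(NP\S)   <
    [1,2] "idea" : N
    [2,3] "heard" : (S\(NP\S))\N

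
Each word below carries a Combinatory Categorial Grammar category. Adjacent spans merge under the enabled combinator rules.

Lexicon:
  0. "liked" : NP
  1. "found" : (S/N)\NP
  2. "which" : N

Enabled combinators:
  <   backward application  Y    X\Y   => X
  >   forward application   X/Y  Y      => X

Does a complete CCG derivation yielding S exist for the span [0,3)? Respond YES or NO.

[0,3] S   >
  [0,2] S/N   <
    [0,1] "liked" : NP
    [1,2] "found" : (S/N)\NP
  [2,3] "which" : N

YES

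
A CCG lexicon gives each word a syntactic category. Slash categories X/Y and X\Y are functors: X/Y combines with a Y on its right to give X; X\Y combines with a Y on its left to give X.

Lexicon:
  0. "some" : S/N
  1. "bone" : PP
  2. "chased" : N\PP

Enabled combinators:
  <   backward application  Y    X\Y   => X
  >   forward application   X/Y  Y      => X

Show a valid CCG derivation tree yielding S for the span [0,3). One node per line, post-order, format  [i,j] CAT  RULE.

[0,3] S   >
  [0,1] "some" : S/N
  [1,3] N   <
    [1,2] "bone" : PP
    [2,3] "chased" : N\PP

[0,1] S/N  lex  "some"
[1,2] PP  lex  "bone"
[2,3] N\PP  lex  "chased"
[1,3] N  <  k=2
[0,3] S  >  k=1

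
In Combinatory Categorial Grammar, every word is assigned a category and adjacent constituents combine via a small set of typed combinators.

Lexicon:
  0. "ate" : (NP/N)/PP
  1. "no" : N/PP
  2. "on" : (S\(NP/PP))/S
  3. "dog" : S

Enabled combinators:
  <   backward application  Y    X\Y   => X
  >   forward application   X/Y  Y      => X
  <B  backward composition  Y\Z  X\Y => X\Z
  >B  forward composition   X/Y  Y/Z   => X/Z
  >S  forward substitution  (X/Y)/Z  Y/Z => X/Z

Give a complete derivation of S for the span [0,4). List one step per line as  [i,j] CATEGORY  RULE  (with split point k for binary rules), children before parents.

[0,4] S   <
  [0,2] NP/PP   >S
    [0,1] "ate" : (NP/N)/PP
    [1,2] "no" : N/PP
  [2,4] S\(NP/PP)   >
    [2,3] "on" : (S\(NP/PP))/S
    [3,4] "dog" : S

[0,1] (NP/N)/PP  lex  "ate"
[1,2] N/PP  lex  "no"
[0,2] NP/PP  >S  k=1
[2,3] (S\(NP/PP))/S  lex  "on"
[3,4] S  lex  "dog"
[2,4] S\(NP/PP)  >  k=3
[0,4] S  <  k=2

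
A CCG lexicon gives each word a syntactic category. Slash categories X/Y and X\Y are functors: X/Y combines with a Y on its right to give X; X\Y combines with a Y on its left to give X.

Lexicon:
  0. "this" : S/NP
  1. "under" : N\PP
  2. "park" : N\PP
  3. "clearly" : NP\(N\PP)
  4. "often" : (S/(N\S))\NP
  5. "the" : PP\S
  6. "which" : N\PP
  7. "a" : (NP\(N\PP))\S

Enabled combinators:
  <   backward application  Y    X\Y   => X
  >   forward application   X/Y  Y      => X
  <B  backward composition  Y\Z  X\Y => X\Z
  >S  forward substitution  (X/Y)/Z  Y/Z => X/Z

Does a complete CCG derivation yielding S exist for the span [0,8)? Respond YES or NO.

[0,8] S   >
  [0,1] "this" : S/NP
  [1,8] NP   <
    [1,2] "under" : N\PP
    [2,8] NP\(N\PP)   <
      [2,7] S   >
        [2,5] S/(N\S)   <
          [2,4] NP   <
            [2,3] "park" : N\PP
            [3,4] "clearly" : NP\(N\PP)
          [4,5] "often" : (S/(N\S))\NP
        [5,7] N\S   <B
          [5,6] "the" : PP\S
          [6,7] "which" : N\PP
      [7,8] "a" : (NP\(N\PP))\S

YES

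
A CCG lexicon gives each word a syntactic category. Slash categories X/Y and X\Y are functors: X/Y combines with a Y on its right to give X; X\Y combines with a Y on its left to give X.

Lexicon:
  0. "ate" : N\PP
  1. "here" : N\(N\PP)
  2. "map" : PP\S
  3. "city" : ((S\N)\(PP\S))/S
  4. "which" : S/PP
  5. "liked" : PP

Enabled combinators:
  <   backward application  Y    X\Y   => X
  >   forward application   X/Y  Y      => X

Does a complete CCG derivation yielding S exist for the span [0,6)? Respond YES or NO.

YES

[0,6] S   <
  [0,2] N   <
    [0,1] "ate" : N\PP
    [1,2] "here" : N\(N\PP)
  [2,6] S\N   <
    [2,3] "map" : PP\S
    [3,6] (S\N)\(PP\S)   >
      [3,4] "city" : ((S\N)\(PP\S))/S
      [4,6] S   >
        [4,5] "which" : S/PP
        [5,6] "liked" : PP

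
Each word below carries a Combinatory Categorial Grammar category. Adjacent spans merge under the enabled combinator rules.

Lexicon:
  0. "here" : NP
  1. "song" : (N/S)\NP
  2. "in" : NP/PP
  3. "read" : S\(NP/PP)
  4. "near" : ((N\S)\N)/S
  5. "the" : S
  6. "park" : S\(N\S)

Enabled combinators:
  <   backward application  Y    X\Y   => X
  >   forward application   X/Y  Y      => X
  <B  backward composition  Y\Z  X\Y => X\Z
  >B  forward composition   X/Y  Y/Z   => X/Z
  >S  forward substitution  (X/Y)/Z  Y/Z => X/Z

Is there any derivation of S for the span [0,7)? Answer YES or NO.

YES

[0,7] S   <
  [0,4] N   >
    [0,2] N/S   <
      [0,1] "here" : NP
      [1,2] "song" : (N/S)\NP
    [2,4] S   <
      [2,3] "in" : NP/PP
      [3,4] "read" : S\(NP/PP)
  [4,7] S\N   <B
    [4,6] (N\S)\N   >
      [4,5] "near" : ((N\S)\N)/S
      [5,6] "the" : S
    [6,7] "park" : S\(N\S)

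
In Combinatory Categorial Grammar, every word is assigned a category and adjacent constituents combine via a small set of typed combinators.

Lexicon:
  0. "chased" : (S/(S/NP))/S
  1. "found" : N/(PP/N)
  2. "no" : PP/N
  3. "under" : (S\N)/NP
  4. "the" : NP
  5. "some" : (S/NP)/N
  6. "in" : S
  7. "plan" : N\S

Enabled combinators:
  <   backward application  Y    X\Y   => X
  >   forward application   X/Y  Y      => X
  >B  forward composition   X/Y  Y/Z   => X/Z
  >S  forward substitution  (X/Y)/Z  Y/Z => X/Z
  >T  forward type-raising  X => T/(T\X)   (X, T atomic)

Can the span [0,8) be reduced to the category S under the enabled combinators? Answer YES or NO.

[0,8] S   >
  [0,5] S/(S/NP)   >
    [0,1] "chased" : (S/(S/NP))/S
    [1,5] S   <
      [1,3] N   >
        [1,2] "found" : N/(PP/N)
        [2,3] "no" : PP/N
      [3,5] S\N   >
        [3,4] "under" : (S\N)/NP
        [4,5] "the" : NP
  [5,8] S/NP   >
    [5,6] "some" : (S/NP)/N
    [6,8] N   <
      [6,7] "in" : S
      [7,8] "plan" : N\S

YES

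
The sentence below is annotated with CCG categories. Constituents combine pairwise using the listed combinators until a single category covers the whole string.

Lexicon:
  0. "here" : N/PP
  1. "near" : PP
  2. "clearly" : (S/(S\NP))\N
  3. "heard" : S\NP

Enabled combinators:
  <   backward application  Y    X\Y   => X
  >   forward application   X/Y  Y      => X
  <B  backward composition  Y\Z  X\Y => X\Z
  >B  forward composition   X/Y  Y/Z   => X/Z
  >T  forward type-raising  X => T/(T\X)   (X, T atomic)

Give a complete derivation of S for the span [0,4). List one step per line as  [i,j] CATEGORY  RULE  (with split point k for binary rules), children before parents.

[0,1] N/PP  lex  "here"
[1,2] PP  lex  "near"
[0,2] N  >  k=1
[2,3] (S/(S\NP))\N  lex  "clearly"
[0,3] S/(S\NP)  <  k=2
[3,4] S\NP  lex  "heard"
[0,4] S  >  k=3

[0,4] S   >
  [0,3] S/(S\NP)   <
    [0,2] N   >
      [0,1] "here" : N/PP
      [1,2] "near" : PP
    [2,3] "clearly" : (S/(S\NP))\N
  [3,4] "heard" : S\NP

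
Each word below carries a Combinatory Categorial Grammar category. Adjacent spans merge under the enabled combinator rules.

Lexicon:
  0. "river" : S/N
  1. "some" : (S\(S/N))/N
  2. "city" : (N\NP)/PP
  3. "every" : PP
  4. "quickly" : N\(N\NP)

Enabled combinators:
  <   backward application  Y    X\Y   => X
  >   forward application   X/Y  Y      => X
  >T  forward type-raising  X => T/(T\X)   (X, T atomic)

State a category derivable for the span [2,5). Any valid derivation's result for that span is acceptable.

[0,5] S   <
  [0,1] "river" : S/N
  [1,5] S\(S/N)   >
    [1,2] "some" : (S\(S/N))/N
    [2,5] N   <
      [2,4] N\NP   >
        [2,3] "city" : (N\NP)/PP
        [3,4] "every" : PP
      [4,5] "quickly" : N\(N\NP)

N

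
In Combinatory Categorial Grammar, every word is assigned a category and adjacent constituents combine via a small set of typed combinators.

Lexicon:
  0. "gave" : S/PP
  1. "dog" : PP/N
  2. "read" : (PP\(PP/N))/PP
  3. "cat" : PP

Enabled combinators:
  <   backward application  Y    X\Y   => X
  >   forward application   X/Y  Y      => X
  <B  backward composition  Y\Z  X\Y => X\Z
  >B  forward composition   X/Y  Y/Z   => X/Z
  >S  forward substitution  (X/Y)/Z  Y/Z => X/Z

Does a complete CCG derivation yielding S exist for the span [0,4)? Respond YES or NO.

YES

[0,4] S   >
  [0,1] "gave" : S/PP
  [1,4] PP   <
    [1,2] "dog" : PP/N
    [2,4] PP\(PP/N)   >
      [2,3] "read" : (PP\(PP/N))/PP
      [3,4] "cat" : PP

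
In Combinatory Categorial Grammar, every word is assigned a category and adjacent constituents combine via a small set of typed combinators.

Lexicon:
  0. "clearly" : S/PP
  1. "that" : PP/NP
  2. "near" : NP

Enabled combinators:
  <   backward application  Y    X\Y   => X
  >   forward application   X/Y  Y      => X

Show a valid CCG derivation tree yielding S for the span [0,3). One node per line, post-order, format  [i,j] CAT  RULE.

[0,1] S/PP  lex  "clearly"
[1,2] PP/NP  lex  "that"
[2,3] NP  lex  "near"
[1,3] PP  >  k=2
[0,3] S  >  k=1

[0,3] S   >
  [0,1] "clearly" : S/PP
  [1,3] PP   >
    [1,2] "that" : PP/NP
    [2,3] "near" : NP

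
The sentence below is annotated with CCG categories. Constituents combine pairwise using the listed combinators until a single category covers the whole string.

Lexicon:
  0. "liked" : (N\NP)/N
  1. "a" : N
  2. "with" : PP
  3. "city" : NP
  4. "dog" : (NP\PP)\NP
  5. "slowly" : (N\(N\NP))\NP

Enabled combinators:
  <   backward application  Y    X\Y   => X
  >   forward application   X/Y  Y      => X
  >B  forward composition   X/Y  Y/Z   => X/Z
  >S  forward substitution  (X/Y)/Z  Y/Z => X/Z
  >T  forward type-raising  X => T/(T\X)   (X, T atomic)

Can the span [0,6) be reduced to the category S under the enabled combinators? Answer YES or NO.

NO

(N\NP)/N N PP NP (NP\PP)\NP (N\(N\NP))\NP
CKY chart[0,6] = {N, N/(N\N), NP/(NP\N), PP/(PP\N), S/(S\N)}; S ∉ chart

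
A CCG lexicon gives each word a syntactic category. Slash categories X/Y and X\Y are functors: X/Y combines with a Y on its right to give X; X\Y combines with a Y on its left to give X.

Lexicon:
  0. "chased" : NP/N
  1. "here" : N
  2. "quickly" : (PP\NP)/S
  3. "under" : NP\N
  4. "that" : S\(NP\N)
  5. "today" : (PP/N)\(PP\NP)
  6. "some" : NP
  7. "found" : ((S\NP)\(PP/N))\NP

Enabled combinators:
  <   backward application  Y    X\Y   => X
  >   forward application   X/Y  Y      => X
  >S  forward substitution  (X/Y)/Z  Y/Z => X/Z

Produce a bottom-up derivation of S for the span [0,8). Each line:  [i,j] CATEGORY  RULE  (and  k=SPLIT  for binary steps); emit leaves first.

[0,1] NP/N  lex  "chased"
[1,2] N  lex  "here"
[0,2] NP  >  k=1
[2,3] (PP\NP)/S  lex  "quickly"
[3,4] NP\N  lex  "under"
[4,5] S\(NP\N)  lex  "that"
[3,5] S  <  k=4
[2,5] PP\NP  >  k=3
[5,6] (PP/N)\(PP\NP)  lex  "today"
[2,6] PP/N  <  k=5
[6,7] NP  lex  "some"
[7,8] ((S\NP)\(PP/N))\NP  lex  "found"
[6,8] (S\NP)\(PP/N)  <  k=7
[2,8] S\NP  <  k=6
[0,8] S  <  k=2

[0,8] S   <
  [0,2] NP   >
    [0,1] "chased" : NP/N
    [1,2] "here" : N
  [2,8] S\NP   <
    [2,6] PP/N   <
      [2,5] PP\NP   >
        [2,3] "quickly" : (PP\NP)/S
        [3,5] S   <
          [3,4] "under" : NP\N
          [4,5] "that" : S\(NP\N)
      [5,6] "today" : (PP/N)\(PP\NP)
    [6,8] (S\NP)\(PP/N)   <
      [6,7] "some" : NP
      [7,8] "found" : ((S\NP)\(PP/N))\NP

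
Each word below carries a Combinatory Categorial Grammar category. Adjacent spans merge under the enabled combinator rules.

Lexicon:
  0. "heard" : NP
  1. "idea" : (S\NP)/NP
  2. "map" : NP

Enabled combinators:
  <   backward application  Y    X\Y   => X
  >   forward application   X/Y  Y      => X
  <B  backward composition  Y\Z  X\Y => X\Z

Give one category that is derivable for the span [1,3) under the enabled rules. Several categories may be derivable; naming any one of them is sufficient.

[0,3] S   <
  [0,1] "heard" : NP
  [1,3] S\NP   >
    [1,2] "idea" : (S\NP)/NP
    [2,3] "map" : NP

S\NP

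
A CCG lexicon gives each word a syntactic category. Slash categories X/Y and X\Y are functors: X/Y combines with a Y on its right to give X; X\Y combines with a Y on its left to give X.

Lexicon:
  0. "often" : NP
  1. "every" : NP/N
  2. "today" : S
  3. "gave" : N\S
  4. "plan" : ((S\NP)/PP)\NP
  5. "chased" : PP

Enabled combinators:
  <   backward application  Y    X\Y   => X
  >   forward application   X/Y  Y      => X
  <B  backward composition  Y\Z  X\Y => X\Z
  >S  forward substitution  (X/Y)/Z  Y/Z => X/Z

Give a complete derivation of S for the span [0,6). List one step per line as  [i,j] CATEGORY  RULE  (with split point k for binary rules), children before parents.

[0,1] NP  lex  "often"
[1,2] NP/N  lex  "every"
[2,3] S  lex  "today"
[3,4] N\S  lex  "gave"
[2,4] N  <  k=3
[1,4] NP  >  k=2
[4,5] ((S\NP)/PP)\NP  lex  "plan"
[1,5] (S\NP)/PP  <  k=4
[5,6] PP  lex  "chased"
[1,6] S\NP  >  k=5
[0,6] S  <  k=1

[0,6] S   <
  [0,1] "often" : NP
  [1,6] S\NP   >
    [1,5] (S\NP)/PP   <
      [1,4] NP   >
        [1,2] "every" : NP/N
        [2,4] N   <
          [2,3] "today" : S
          [3,4] "gave" : N\S
      [4,5] "plan" : ((S\NP)/PP)\NP
    [5,6] "chased" : PP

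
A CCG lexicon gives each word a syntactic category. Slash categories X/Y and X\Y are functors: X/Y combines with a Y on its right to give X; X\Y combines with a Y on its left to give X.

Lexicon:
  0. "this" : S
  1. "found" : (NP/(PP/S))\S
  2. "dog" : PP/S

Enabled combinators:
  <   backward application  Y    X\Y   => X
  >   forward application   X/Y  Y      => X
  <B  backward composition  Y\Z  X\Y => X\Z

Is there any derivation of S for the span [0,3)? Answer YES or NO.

NO

S (NP/(PP/S))\S PP/S
CKY chart[0,3] = {NP}; S ∉ chart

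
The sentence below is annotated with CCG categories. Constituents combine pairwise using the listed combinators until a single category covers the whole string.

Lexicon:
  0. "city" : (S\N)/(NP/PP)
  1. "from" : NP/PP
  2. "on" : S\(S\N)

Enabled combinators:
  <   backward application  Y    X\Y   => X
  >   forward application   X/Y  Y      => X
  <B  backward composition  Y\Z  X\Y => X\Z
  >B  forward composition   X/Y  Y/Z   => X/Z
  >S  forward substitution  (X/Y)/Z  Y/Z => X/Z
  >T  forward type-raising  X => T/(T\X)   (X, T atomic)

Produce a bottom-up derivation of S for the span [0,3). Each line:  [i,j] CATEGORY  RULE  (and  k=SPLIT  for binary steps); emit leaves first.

[0,1] (S\N)/(NP/PP)  lex  "city"
[1,2] NP/PP  lex  "from"
[0,2] S\N  >  k=1
[2,3] S\(S\N)  lex  "on"
[0,3] S  <  k=2

[0,3] S   <
  [0,2] S\N   >
    [0,1] "city" : (S\N)/(NP/PP)
    [1,2] "from" : NP/PP
  [2,3] "on" : S\(S\N)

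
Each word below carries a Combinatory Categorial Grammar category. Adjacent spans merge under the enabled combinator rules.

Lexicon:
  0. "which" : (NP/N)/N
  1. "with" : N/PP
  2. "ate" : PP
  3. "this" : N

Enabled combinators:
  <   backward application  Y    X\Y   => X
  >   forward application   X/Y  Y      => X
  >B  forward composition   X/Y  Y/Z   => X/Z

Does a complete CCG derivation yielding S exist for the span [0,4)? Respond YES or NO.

NO

(NP/N)/N N/PP PP N
CKY chart[0,4] = {NP}; S ∉ chart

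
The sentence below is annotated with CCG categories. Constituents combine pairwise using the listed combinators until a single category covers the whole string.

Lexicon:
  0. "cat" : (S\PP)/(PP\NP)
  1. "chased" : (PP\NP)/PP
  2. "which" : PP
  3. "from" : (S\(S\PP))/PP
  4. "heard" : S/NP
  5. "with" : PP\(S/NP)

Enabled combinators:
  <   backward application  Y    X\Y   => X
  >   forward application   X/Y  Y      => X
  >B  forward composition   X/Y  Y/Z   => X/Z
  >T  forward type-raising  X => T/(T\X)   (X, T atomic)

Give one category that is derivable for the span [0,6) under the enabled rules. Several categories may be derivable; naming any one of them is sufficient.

[0,6] S   <
  [0,3] S\PP   >
    [0,1] "cat" : (S\PP)/(PP\NP)
    [1,3] PP\NP   >
      [1,2] "chased" : (PP\NP)/PP
      [2,3] "which" : PP
  [3,6] S\(S\PP)   >
    [3,4] "from" : (S\(S\PP))/PP
    [4,6] PP   <
      [4,5] "heard" : S/NP
      [5,6] "with" : PP\(S/NP)

S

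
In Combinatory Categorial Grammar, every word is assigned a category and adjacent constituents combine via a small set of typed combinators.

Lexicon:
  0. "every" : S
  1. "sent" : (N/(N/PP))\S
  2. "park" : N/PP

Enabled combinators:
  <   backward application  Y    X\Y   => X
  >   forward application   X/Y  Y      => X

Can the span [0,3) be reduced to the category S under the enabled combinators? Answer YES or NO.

NO

S (N/(N/PP))\S N/PP
CKY chart[0,3] = {N}; S ∉ chart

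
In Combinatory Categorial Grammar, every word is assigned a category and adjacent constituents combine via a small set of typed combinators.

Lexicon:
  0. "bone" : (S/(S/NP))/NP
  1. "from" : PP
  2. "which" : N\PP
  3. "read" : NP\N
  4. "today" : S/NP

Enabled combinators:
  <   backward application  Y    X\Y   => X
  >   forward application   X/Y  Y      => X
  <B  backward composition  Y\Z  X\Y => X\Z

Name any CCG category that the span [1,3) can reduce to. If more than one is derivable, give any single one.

N

[0,5] S   >
  [0,4] S/(S/NP)   >
    [0,1] "bone" : (S/(S/NP))/NP
    [1,4] NP   <
      [1,3] N   <
        [1,2] "from" : PP
        [2,3] "which" : N\PP
      [3,4] "read" : NP\N
  [4,5] "today" : S/NP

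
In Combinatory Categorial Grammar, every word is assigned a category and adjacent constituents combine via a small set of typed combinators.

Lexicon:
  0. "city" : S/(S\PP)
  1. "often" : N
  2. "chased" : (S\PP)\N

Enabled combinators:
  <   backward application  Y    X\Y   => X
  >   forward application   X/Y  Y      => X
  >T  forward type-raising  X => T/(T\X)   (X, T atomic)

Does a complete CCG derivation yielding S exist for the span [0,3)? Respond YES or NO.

[0,3] S   >
  [0,1] "city" : S/(S\PP)
  [1,3] S\PP   <
    [1,2] "often" : N
    [2,3] "chased" : (S\PP)\N

YES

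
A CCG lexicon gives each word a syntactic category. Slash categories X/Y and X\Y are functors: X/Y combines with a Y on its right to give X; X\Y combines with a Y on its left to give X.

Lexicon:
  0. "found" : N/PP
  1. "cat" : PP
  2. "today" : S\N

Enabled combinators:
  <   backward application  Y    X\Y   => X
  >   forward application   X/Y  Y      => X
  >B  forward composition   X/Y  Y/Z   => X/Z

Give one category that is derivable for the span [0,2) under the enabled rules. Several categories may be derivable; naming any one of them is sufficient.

[0,3] S   <
  [0,2] N   >
    [0,1] "found" : N/PP
    [1,2] "cat" : PP
  [2,3] "today" : S\N

N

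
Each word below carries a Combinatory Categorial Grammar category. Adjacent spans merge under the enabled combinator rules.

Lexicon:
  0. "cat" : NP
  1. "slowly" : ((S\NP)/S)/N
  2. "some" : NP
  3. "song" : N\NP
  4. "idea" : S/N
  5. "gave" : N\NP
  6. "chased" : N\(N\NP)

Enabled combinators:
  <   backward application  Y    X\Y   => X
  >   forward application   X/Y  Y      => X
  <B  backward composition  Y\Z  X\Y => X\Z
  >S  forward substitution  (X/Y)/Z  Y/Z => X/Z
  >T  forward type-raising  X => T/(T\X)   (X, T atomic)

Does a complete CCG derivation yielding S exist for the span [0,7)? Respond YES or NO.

[0,7] S   >
  [0,1] S/(S\NP)   >T
    [0,1] "cat" : NP
  [1,7] S\NP   >
    [1,4] (S\NP)/S   >
      [1,2] "slowly" : ((S\NP)/S)/N
      [2,4] N   <
        [2,3] "some" : NP
        [3,4] "song" : N\NP
    [4,7] S   >
      [4,5] "idea" : S/N
      [5,7] N   <
        [5,6] "gave" : N\NP
        [6,7] "chased" : N\(N\NP)

YES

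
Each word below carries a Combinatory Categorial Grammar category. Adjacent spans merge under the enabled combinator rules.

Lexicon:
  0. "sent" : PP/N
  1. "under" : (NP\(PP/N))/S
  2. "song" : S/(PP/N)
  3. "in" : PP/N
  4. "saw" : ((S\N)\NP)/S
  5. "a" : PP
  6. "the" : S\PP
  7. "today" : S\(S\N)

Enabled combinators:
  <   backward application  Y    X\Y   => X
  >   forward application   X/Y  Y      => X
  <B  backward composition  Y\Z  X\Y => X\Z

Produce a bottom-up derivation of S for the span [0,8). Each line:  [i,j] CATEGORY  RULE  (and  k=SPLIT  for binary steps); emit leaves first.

[0,1] PP/N  lex  "sent"
[1,2] (NP\(PP/N))/S  lex  "under"
[2,3] S/(PP/N)  lex  "song"
[3,4] PP/N  lex  "in"
[2,4] S  >  k=3
[1,4] NP\(PP/N)  >  k=2
[0,4] NP  <  k=1
[4,5] ((S\N)\NP)/S  lex  "saw"
[5,6] PP  lex  "a"
[6,7] S\PP  lex  "the"
[5,7] S  <  k=6
[4,7] (S\N)\NP  >  k=5
[0,7] S\N  <  k=4
[7,8] S\(S\N)  lex  "today"
[0,8] S  <  k=7

[0,8] S   <
  [0,7] S\N   <
    [0,4] NP   <
      [0,1] "sent" : PP/N
      [1,4] NP\(PP/N)   >
        [1,2] "under" : (NP\(PP/N))/S
        [2,4] S   >
          [2,3] "song" : S/(PP/N)
          [3,4] "in" : PP/N
    [4,7] (S\N)\NP   >
      [4,5] "saw" : ((S\N)\NP)/S
      [5,7] S   <
        [5,6] "a" : PP
        [6,7] "the" : S\PP
  [7,8] "today" : S\(S\N)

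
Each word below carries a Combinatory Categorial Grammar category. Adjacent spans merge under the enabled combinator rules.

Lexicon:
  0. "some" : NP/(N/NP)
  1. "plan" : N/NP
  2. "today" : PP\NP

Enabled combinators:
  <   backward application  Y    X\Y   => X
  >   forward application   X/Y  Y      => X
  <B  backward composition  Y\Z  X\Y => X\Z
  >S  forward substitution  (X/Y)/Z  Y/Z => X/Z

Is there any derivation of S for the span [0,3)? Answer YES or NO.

NO

NP/(N/NP) N/NP PP\NP
CKY chart[0,3] = {PP}; S ∉ chart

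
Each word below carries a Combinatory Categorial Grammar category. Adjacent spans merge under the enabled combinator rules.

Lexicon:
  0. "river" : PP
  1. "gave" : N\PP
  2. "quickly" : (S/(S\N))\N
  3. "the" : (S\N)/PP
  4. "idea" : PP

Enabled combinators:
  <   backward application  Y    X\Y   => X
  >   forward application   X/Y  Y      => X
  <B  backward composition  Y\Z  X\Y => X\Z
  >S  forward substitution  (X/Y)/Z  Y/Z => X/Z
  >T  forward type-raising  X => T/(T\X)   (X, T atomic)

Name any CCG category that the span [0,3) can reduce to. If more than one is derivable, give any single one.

[0,5] S   >
  [0,3] S/(S\N)   <
    [0,2] N   >
      [0,1] N/(N\PP)   >T
        [0,1] "river" : PP
      [1,2] "gave" : N\PP
    [2,3] "quickly" : (S/(S\N))\N
  [3,5] S\N   >
    [3,4] "the" : (S\N)/PP
    [4,5] "idea" : PP

S/(S\N)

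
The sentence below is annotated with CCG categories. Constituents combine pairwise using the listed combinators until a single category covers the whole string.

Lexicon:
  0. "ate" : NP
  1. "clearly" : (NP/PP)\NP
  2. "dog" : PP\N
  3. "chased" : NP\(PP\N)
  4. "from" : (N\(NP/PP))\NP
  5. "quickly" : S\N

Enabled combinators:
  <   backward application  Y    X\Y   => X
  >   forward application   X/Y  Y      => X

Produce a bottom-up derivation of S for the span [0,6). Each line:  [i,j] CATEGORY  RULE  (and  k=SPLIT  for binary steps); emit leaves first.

[0,1] NP  lex  "ate"
[1,2] (NP/PP)\NP  lex  "clearly"
[0,2] NP/PP  <  k=1
[2,3] PP\N  lex  "dog"
[3,4] NP\(PP\N)  lex  "chased"
[2,4] NP  <  k=3
[4,5] (N\(NP/PP))\NP  lex  "from"
[2,5] N\(NP/PP)  <  k=4
[0,5] N  <  k=2
[5,6] S\N  lex  "quickly"
[0,6] S  <  k=5

[0,6] S   <
  [0,5] N   <
    [0,2] NP/PP   <
      [0,1] "ate" : NP
      [1,2] "clearly" : (NP/PP)\NP
    [2,5] N\(NP/PP)   <
      [2,4] NP   <
        [2,3] "dog" : PP\N
        [3,4] "chased" : NP\(PP\N)
      [4,5] "from" : (N\(NP/PP))\NP
  [5,6] "quickly" : S\N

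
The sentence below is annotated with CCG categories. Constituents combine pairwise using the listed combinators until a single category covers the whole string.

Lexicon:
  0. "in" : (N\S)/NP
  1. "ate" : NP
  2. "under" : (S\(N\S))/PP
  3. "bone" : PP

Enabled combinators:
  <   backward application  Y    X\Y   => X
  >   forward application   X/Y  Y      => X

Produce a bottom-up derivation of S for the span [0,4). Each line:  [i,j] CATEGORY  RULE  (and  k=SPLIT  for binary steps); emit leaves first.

[0,4] S   <
  [0,2] N\S   >
    [0,1] "in" : (N\S)/NP
    [1,2] "ate" : NP
  [2,4] S\(N\S)   >
    [2,3] "under" : (S\(N\S))/PP
    [3,4] "bone" : PP

[0,1] (N\S)/NP  lex  "in"
[1,2] NP  lex  "ate"
[0,2] N\S  >  k=1
[2,3] (S\(N\S))/PP  lex  "under"
[3,4] PP  lex  "bone"
[2,4] S\(N\S)  >  k=3
[0,4] S  <  k=2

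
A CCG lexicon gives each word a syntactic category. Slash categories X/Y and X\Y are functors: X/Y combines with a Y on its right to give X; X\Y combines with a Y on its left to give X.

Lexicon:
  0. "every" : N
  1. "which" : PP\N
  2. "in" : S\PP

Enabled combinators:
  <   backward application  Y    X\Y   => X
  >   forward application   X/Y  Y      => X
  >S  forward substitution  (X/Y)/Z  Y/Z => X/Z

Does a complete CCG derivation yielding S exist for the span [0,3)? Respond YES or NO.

YES

[0,3] S   <
  [0,2] PP   <
    [0,1] "every" : N
    [1,2] "which" : PP\N
  [2,3] "in" : S\PP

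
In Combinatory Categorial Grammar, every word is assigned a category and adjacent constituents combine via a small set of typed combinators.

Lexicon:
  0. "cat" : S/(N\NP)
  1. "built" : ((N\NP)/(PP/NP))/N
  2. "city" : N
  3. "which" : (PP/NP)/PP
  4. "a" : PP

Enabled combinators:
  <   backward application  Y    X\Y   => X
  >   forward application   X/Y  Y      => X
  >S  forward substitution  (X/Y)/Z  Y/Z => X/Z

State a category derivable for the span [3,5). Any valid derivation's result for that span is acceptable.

PP/NP

[0,5] S   >
  [0,1] "cat" : S/(N\NP)
  [1,5] N\NP   >
    [1,3] (N\NP)/(PP/NP)   >
      [1,2] "built" : ((N\NP)/(PP/NP))/N
      [2,3] "city" : N
    [3,5] PP/NP   >
      [3,4] "which" : (PP/NP)/PP
      [4,5] "a" : PP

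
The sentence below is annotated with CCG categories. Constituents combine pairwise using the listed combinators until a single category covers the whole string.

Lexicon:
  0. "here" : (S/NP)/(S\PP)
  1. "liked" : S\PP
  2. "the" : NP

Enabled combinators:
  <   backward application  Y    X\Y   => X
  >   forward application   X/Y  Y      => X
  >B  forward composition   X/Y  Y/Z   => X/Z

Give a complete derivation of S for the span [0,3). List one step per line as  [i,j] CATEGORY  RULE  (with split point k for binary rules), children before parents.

[0,3] S   >
  [0,2] S/NP   >
    [0,1] "here" : (S/NP)/(S\PP)
    [1,2] "liked" : S\PP
  [2,3] "the" : NP

[0,1] (S/NP)/(S\PP)  lex  "here"
[1,2] S\PP  lex  "liked"
[0,2] S/NP  >  k=1
[2,3] NP  lex  "the"
[0,3] S  >  k=2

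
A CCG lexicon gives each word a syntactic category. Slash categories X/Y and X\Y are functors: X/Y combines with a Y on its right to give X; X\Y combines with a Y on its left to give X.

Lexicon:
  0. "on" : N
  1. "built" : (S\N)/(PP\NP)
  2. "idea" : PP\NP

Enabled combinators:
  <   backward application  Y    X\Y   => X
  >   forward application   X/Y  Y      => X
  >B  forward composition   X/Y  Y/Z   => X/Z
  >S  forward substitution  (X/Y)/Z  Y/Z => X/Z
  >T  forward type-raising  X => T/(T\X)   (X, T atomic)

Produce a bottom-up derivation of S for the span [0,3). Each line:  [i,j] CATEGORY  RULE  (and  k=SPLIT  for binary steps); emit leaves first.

[0,1] N  lex  "on"
[0,1] S/(S\N)  >T
[1,2] (S\N)/(PP\NP)  lex  "built"
[2,3] PP\NP  lex  "idea"
[1,3] S\N  >  k=2
[0,3] S  >  k=1

[0,3] S   >
  [0,1] S/(S\N)   >T
    [0,1] "on" : N
  [1,3] S\N   >
    [1,2] "built" : (S\N)/(PP\NP)
    [2,3] "idea" : PP\NP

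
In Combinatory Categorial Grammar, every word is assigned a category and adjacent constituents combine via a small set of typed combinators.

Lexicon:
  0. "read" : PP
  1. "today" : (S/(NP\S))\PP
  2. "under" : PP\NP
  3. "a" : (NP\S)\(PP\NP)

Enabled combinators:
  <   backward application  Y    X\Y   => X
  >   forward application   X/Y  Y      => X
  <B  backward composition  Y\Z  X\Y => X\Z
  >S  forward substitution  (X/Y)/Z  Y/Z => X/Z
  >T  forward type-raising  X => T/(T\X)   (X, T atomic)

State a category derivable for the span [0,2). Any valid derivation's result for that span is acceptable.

[0,4] S   >
  [0,2] S/(NP\S)   <
    [0,1] "read" : PP
    [1,2] "today" : (S/(NP\S))\PP
  [2,4] NP\S   <
    [2,3] "under" : PP\NP
    [3,4] "a" : (NP\S)\(PP\NP)

S/(NP\S)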